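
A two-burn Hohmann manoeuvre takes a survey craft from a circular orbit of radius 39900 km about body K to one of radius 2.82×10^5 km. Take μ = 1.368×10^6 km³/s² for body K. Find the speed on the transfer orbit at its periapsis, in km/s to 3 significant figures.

Transfer-ellipse semi-major axis a_t = (r₁ + r₂)/2 = (39900 + 2.820×10^5)/2 = 1.6095×10^5 km.
The periapsis of the transfer ellipse is at r = 39900 km.
Applying v² = μ(2/r − 1/a_t): v = 7.751 km/s.

v = 7.75 km/s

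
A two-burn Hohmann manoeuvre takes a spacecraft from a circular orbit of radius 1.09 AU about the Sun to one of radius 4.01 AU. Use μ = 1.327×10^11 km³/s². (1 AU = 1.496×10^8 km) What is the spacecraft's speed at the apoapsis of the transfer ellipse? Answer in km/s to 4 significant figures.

In km: r₁ = 1.09 × 1.496×10^8 = 1.63064×10^8 km; r₂ = 4.01 × 1.496×10^8 = 5.99896×10^8 km.
Semi-major axis of the transfer orbit: a_t = (1.63064×10^8 + 5.99896×10^8)/2 = 3.8148×10^8 km.
At apoapsis, r = 5.99896×10^8 km.
Applying v² = μ(2/r − 1/a_t): v = 9.724 km/s.

v = 9.724 km/s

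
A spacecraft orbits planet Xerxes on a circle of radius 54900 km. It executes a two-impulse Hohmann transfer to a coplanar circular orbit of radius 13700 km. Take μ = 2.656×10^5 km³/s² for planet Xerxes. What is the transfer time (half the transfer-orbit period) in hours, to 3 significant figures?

Semi-major axis of the transfer orbit: a_t = (54900 + 13700)/2 = 34300 km.
Transfer time t = π√(a_t³/μ) = π√((34300)³ / 2.656×10^5) = 38720 s.
Converting: 38720 s ÷ 3600 s/hour = 10.8 hours.

t = 10.8 hours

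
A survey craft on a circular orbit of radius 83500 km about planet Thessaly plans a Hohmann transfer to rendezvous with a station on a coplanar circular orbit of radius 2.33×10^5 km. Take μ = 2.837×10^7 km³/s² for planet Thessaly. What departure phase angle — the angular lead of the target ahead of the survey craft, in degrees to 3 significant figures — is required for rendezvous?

φ = 79.2°

Transfer-ellipse semi-major axis a_t = (r₁ + r₂)/2 = (83500 + 2.330×10^5)/2 = 1.5825×10^5 km.
The half-period of the transfer ellipse is t = π√(a_t³/μ) = 37130 s.
Target angular speed ω₂ = √(μ/r₂³) = 4.736×10^-5 rad/s.
Angle swept by the target during transfer: ω₂·t = 1.7585 rad = 100.8°.
Arrival is 180° from departure on the ellipse, so φ = 180° − 100.8° = 79.2°.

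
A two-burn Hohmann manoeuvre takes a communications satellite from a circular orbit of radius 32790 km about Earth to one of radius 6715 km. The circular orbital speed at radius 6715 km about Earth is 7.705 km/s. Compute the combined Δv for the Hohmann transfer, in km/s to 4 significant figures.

Δv = 3.676 km/s

From the circular-orbit relation v² = μ/r at r = 6715 km: μ = v²r = (7.705)² × 6715 = 3.98650×10^5 km³/s².
Transfer-ellipse semi-major axis a_t = (r₁ + r₂)/2 = (32790 + 6715)/2 = 19752.5 km.
Circular speed at r₁: v₁ = √(μ/r₁) = √(3.98650×10^5/32790) = 3.487 km/s.
Transfer-orbit speed at r₁ (vis-viva): v_a = √[μ(2/r₁ − 1/a_t)] = 2.033 km/s.
First burn Δv₁ = |v_a − v₁| = 1.454 km/s.
Circular speed at r₂: v₂ = √(μ/r₂) = 7.705 km/s.
Transfer-orbit speed at r₂: v_p = √[μ(2/r₂ − 1/a_t)] = 9.927 km/s.
Second burn Δv₂ = |v₂ − v_p| = 2.222 km/s.
Δv = Δv₁ + Δv₂ = 1.454 + 2.222 = 3.676 km/s.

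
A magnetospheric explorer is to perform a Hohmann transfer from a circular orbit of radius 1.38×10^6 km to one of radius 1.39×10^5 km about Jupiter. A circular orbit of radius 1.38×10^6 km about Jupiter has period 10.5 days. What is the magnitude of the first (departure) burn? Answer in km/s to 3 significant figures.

Δv₁ = 5.47 km/s

From Kepler's third law T² = 4π²r³/μ at r = 1.38×10^6 km, T = 10.5 days = 10.5 × 86400 s = 9.072×10^5 s: μ = 4π²r³/T² = 1.26064×10^8 km³/s².
Transfer-ellipse semi-major axis a_t = (r₁ + r₂)/2 = (1.380×10^6 + 1.390×10^5)/2 = 7.595×10^5 km.
Circular speed at r = 1.380×10^6 km: v_c = √(μ/r) = 9.558 km/s.
Vis-viva on the transfer ellipse at r = 1.380×10^6 km gives v_t = √[μ(2/r − 1/a_t)] = 4.089 km/s.
Δv₁ = |v_t − v_c| = |4.089 − 9.558| = 5.469 km/s.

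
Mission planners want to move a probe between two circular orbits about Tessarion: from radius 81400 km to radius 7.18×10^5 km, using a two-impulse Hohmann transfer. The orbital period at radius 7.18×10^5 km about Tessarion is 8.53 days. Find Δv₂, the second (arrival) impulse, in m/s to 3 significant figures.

From Kepler's third law T² = 4π²r³/μ at r = 7.18×10^5 km, T = 8.53 days = 8.53 × 86400 s = 7.36992×10^5 s: μ = 4π²r³/T² = 2.69034×10^7 km³/s².
The Hohmann ellipse has a_t = (r₁ + r₂)/2 = 3.997×10^5 km.
On the circular orbit at r = 7.180×10^5 km, v_c = √(μ/r) = 6.121 km/s.
Vis-viva on the transfer ellipse at r = 7.180×10^5 km gives v_t = √[μ(2/r − 1/a_t)] = 2.762 km/s.
Δv₂ = |v_t − v_c| = |2.762 − 6.121| = 3.359 km/s.

Δv₂ = 3360 m/s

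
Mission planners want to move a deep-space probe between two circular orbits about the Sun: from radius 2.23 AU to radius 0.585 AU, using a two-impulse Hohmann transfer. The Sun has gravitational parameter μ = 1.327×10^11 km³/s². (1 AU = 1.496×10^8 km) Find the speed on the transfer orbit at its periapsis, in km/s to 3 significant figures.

v = 49.0 km/s

In km: r₁ = 2.23 × 1.496×10^8 = 3.33608×10^8 km; r₂ = 0.585 × 1.496×10^8 = 8.7516×10^7 km.
Transfer-ellipse semi-major axis a_t = (r₁ + r₂)/2 = (3.33608×10^8 + 8.7516×10^7)/2 = 2.10562×10^8 km.
At periapsis, r = 8.7516×10^7 km.
Vis-viva: v = √[μ(2/r − 1/a_t)] = √[1.327×10^11 × (2/8.7516×10^7 − 1/2.10562×10^8)] = 49.01 km/s.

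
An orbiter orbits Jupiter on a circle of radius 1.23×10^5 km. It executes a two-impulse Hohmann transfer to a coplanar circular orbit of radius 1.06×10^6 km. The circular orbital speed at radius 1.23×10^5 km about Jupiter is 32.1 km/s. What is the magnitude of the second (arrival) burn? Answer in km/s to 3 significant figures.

From the circular-orbit relation v² = μ/r at r = 1.23×10^5 km: μ = v²r = (32.1)² × 1.23×10^5 = 1.26740×10^8 km³/s².
Transfer-ellipse semi-major axis a_t = (r₁ + r₂)/2 = (1.230×10^5 + 1.060×10^6)/2 = 5.915×10^5 km.
On the circular orbit at r = 1.060×10^6 km, v_c = √(μ/r) = 10.9346 km/s.
Vis-viva on the transfer ellipse at r = 1.060×10^6 km gives v_t = √[μ(2/r − 1/a_t)] = 4.98632 km/s.
Δv₂ = |v_t − v_c| = |4.98632 − 10.9346| = 5.948 km/s.

Δv₂ = 5.95 km/s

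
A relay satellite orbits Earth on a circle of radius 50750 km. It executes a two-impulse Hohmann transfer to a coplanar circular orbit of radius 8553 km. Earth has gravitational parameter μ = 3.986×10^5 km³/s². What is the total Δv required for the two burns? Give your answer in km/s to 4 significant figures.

The Hohmann ellipse has a_t = (r₁ + r₂)/2 = 29651.5 km.
Circular speed at r₁: v₁ = √(μ/r₁) = √(3.986×10^5/50750) = 2.80253 km/s.
Transfer-orbit speed at r₁ (v² = μ(2/r − 1/a)): v_a = √[μ(2/r₁ − 1/a_t)] = 1.50517 km/s.
First burn Δv₁ = |v_a − v₁| = 1.2974 km/s.
Circular speed at r₂: v₂ = √(μ/r₂) = 6.8267 km/s.
Transfer-orbit speed at r₂: v_p = √[μ(2/r₂ − 1/a_t)] = 8.9311 km/s.
Second burn Δv₂ = |v₂ − v_p| = 2.1044 km/s.
Total Δv = Δv₁ + Δv₂ = 3.402 km/s.

Δv = 3.402 km/s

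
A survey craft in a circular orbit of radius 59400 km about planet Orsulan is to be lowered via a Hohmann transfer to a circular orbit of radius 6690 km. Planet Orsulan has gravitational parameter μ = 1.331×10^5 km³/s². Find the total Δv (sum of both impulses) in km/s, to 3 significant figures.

Semi-major axis of the transfer orbit: a_t = (59400 + 6690)/2 = 33045 km.
Circular speed at r₁: v₁ = √(μ/r₁) = √(1.331×10^5/59400) = 1.4969 km/s.
On the transfer ellipse at r₁, v² = μ(2/r − 1/a) gives v_a = √[μ(2/r₁ − 1/a_t)] = 0.67353 km/s.
First burn Δv₁ = |v_a − v₁| = 0.8234 km/s.
At r₂, v₂ = √(μ/r₂) = 4.460 km/s.
Transfer-orbit speed at r₂: v_p = √[μ(2/r₂ − 1/a_t)] = 5.980 km/s.
Second burn Δv₂ = |v₂ − v_p| = 1.520 km/s.
Total Δv = Δv₁ + Δv₂ = 2.343 km/s.

Δv = 2.34 km/s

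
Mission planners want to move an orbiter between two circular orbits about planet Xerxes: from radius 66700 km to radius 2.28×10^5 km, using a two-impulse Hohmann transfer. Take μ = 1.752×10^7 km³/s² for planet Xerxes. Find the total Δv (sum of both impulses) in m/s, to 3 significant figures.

Transfer-ellipse semi-major axis a_t = (r₁ + r₂)/2 = (66700 + 2.280×10^5)/2 = 1.4735×10^5 km.
Circular speed at r₁: v₁ = √(μ/r₁) = √(1.752×10^7/66700) = 16.207 km/s.
On the transfer ellipse at r₁, vis-viva equation gives v_p = √[μ(2/r₁ − 1/a_t)] = 20.160 km/s.
First burn Δv₁ = |v_p − v₁| = 3.953 km/s.
At r₂, v₂ = √(μ/r₂) = 8.766 km/s.
Transfer-orbit speed at r₂: v_a = √[μ(2/r₂ − 1/a_t)] = 5.898 km/s.
Second burn Δv₂ = |v₂ − v_a| = 2.868 km/s.
Total Δv = Δv₁ + Δv₂ = 6.821 km/s.

Δv = 6820 m/s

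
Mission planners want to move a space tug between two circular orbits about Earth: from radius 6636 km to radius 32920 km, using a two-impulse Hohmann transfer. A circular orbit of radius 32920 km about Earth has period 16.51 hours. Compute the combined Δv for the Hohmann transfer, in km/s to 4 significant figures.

From Kepler's third law T² = 4π²r³/μ at r = 32920 km, T = 16.51 hours = 16.51 × 3600 s = 59436 s: μ = 4π²r³/T² = 3.98694×10^5 km³/s².
The Hohmann ellipse has a_t = (r₁ + r₂)/2 = 19778 km.
At r₁ the circular-orbit speed is v₁ = √(μ/r₁) = 7.751 km/s.
Transfer-orbit speed at r₁ (v² = μ(2/r − 1/a)): v_p = √[μ(2/r₁ − 1/a_t)] = 10.00 km/s.
First burn Δv₁ = |v_p − v₁| = 2.249 km/s.
Circular speed at r₂: v₂ = √(μ/r₂) = 3.480 km/s.
Transfer-orbit speed at r₂: v_a = √[μ(2/r₂ − 1/a_t)] = 2.016 km/s.
Second burn Δv₂ = |v₂ − v_a| = 1.464 km/s.
Total Δv = Δv₁ + Δv₂ = 3.713 km/s.

Δv = 3.713 km/s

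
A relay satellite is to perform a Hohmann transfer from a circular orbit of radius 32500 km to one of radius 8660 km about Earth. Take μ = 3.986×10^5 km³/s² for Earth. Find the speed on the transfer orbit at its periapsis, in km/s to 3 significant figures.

v = 8.53 km/s

Transfer-ellipse semi-major axis a_t = (r₁ + r₂)/2 = (32500 + 8660)/2 = 20580 km.
At periapsis, r = 8660 km.
Applying v² = μ(2/r − 1/a_t): v = 8.526 km/s.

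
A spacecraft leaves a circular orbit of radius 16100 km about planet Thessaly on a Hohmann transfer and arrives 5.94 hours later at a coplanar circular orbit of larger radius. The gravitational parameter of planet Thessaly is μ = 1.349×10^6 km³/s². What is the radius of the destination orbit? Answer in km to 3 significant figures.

r₂ = 63300 km

Transfer time t = 5.94 hours = 21384 s, and t = π√(a_t³/μ).
So a_t = (μ t²/π²)^(1/3) = (1.349×10^6 × (21384)² / π²)^(1/3) = 39685 km.
Since a_t = (r₁ + r₂)/2, r₂ = 2a_t − r₁ = 2×39685 − 16100 = 63270 km.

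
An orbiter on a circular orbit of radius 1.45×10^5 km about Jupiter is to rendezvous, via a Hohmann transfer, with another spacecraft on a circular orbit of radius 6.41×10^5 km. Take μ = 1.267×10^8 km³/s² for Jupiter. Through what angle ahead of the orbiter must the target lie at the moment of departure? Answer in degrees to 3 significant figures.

φ = 93.6°

The Hohmann ellipse has a_t = (r₁ + r₂)/2 = 3.930×10^5 km.
Transfer time t = π√(a_t³/μ) = 68762 s.
Target angular speed ω₂ = √(μ/r₂³) = 2.1933×10^-5 rad/s.
Angle swept by the target during transfer: ω₂·t = 1.5082 rad = 86.41°.
Arrival is 180° from departure on the ellipse, so φ = 180° − 86.41° = 93.6°.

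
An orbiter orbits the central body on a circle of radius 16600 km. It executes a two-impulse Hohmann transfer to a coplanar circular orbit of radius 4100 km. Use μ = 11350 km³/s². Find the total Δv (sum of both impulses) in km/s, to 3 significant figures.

Transfer-ellipse semi-major axis a_t = (r₁ + r₂)/2 = (16600 + 4100)/2 = 10350 km.
At r₁ the circular-orbit speed is v₁ = √(μ/r₁) = 0.826883 km/s.
On the transfer ellipse at r₁, vis-viva equation gives v_a = √[μ(2/r₁ − 1/a_t)] = 0.520434 km/s.
First burn Δv₁ = |v_a − v₁| = 0.306449 km/s.
At r₂, v₂ = √(μ/r₂) = 1.663819 km/s.
Transfer-orbit speed at r₂: v_p = √[μ(2/r₂ − 1/a_t)] = 2.107123 km/s.
Second burn Δv₂ = |v₂ − v_p| = 0.443304 km/s.
Total Δv = Δv₁ + Δv₂ = 0.7498 km/s.

Δv = 0.750 km/s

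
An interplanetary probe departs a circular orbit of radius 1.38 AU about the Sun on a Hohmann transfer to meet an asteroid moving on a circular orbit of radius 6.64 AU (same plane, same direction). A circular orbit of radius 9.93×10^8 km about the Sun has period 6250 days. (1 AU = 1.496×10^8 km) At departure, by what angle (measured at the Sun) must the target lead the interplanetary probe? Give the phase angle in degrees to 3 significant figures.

φ = 95.5°

From Kepler's third law T² = 4π²r³/μ at r = 9.93×10^8 km, T = 6250 days = 6250 × 86400 s = 5.400×10^8 s: μ = 4π²r³/T² = 1.32562×10^11 km³/s².
In km: r₁ = 1.38 × 1.496×10^8 = 2.06448×10^8 km; r₂ = 6.64 × 1.496×10^8 = 9.93344×10^8 km.
The Hohmann ellipse has a_t = (r₁ + r₂)/2 = 5.99896×10^8 km.
The half-period of the transfer ellipse is t = π√(a_t³/μ) = 1.26781×10^8 s.
The target's mean motion on its circular orbit is ω₂ = √(μ/r₂³) = 1.16295×10^-8 rad/s.
Angle swept by the target during transfer: ω₂·t = 1.4744 rad = 84.48°.
The interplanetary probe traverses 180° on the transfer ellipse, so the target must lead by 180° − 84.48° = 95.5°.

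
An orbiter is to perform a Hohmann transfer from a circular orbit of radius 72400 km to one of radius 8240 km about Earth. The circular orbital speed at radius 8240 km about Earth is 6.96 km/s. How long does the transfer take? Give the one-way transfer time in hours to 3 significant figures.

From the circular-orbit relation v² = μ/r at r = 8240 km: μ = v²r = (6.96)² × 8240 = 3.99159×10^5 km³/s².
Semi-major axis of the transfer orbit: a_t = (72400 + 8240)/2 = 40320 km.
Transfer time t = π√(a_t³/μ) = π√((40320)³ / 3.99159×10^5) = 40260 s.
Converting: 40260 s ÷ 3600 s/hour = 11.2 hours.

t = 11.2 hours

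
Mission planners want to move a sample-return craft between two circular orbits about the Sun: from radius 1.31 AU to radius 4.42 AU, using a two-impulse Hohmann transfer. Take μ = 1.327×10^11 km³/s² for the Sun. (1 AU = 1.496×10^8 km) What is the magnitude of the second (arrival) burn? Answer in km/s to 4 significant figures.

Δv₂ = 4.587 km/s

In km: r₁ = 1.31 × 1.496×10^8 = 1.95976×10^8 km; r₂ = 4.42 × 1.496×10^8 = 6.61232×10^8 km.
The Hohmann ellipse has a_t = (r₁ + r₂)/2 = 4.28604×10^8 km.
On the circular orbit at r = 6.61232×10^8 km, v_c = √(μ/r) = 14.166 km/s.
Transfer-orbit speed at the same r (vis-viva, a = a_t): v_t = √[μ(2/r − 1/a_t)] = 9.5793 km/s.
Δv₂ = |v_t − v_c| = |9.5793 − 14.166| = 4.587 km/s.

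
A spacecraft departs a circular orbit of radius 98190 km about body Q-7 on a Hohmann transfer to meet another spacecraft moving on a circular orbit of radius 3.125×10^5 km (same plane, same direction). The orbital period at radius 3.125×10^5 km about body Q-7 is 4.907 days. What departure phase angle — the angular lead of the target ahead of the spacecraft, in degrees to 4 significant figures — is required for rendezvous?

φ = 84.12°

From Kepler's third law T² = 4π²r³/μ at r = 3.125×10^5 km, T = 4.907 days = 4.907 × 86400 s = 4.239648×10^5 s: μ = 4π²r³/T² = 6.70271×10^6 km³/s².
Semi-major axis of the transfer orbit: a_t = (98190 + 3.125×10^5)/2 = 2.05345×10^5 km.
The half-period of the transfer ellipse is t = π√(a_t³/μ) = 1.12915×10^5 s.
Target angular speed ω₂ = √(μ/r₂³) = 1.48201×10^-5 rad/s.
Angle swept by the target during transfer: ω₂·t = 1.6734 rad = 95.88°.
The spacecraft traverses 180° on the transfer ellipse, so the target must lead by 180° − 95.88° = 84.12°.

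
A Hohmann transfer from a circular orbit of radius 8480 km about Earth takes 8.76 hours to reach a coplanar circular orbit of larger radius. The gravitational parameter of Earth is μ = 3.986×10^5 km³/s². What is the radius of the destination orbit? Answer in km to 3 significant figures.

Transfer time t = 8.76 hours = 31536 s, and t = π√(a_t³/μ).
So a_t = (μ t²/π²)^(1/3) = (3.986×10^5 × (31536)² / π²)^(1/3) = 34247 km.
Since a_t = (r₁ + r₂)/2, r₂ = 2a_t − r₁ = 2×34247 − 8480 = 60014 km.

r₂ = 60000 km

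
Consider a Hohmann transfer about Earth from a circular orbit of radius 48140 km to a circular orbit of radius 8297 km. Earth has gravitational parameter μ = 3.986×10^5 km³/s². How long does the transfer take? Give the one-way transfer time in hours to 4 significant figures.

Semi-major axis of the transfer orbit: a_t = (48140 + 8297)/2 = 28218.5 km.
Half the transfer-orbit period gives t = π√(a_t³/μ) = 23588 s.
Converting: 23588 s ÷ 3600 s/hour = 6.552 hours.

t = 6.552 hours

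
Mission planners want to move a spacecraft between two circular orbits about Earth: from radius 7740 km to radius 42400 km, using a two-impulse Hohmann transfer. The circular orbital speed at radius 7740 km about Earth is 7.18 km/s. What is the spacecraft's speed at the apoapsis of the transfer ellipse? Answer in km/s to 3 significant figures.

From the circular-orbit relation v² = μ/r at r = 7740 km: μ = v²r = (7.18)² × 7740 = 3.99016×10^5 km³/s².
Transfer-ellipse semi-major axis a_t = (r₁ + r₂)/2 = (7740 + 42400)/2 = 25070 km.
The apoapsis of the transfer ellipse is at r = 42400 km.
Applying v² = μ(2/r − 1/a_t): v = 1.705 km/s.

v = 1.70 km/s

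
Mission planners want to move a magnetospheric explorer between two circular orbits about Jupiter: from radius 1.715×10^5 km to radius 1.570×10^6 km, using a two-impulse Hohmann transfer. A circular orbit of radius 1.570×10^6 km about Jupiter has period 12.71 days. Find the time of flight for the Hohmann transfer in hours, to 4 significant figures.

t = 63.00 hours

From Kepler's third law T² = 4π²r³/μ at r = 1.570×10^6 km, T = 12.71 days = 12.71 × 86400 s = 1.098144×10^6 s: μ = 4π²r³/T² = 1.26689×10^8 km³/s².
The Hohmann ellipse has a_t = (r₁ + r₂)/2 = 8.7075×10^5 km.
Half the transfer-orbit period gives t = π√(a_t³/μ) = 2.268×10^5 s.
Converting: 2.268×10^5 s ÷ 3600 s/hour = 63.00 hours.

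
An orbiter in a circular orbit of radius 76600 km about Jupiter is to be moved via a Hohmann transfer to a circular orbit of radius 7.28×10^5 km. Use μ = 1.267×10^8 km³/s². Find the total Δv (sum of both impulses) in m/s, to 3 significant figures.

Δv = 21500 m/s

Semi-major axis of the transfer orbit: a_t = (76600 + 7.280×10^5)/2 = 4.023×10^5 km.
Circular speed at r₁: v₁ = √(μ/r₁) = √(1.267×10^8/76600) = 40.67 km/s.
On the transfer ellipse at r₁, vis-viva gives v_p = √[μ(2/r₁ − 1/a_t)] = 54.71 km/s.
First burn Δv₁ = |v_p − v₁| = 14.04 km/s.
Circular speed at r₂: v₂ = √(μ/r₂) = 13.1924 km/s.
Transfer-orbit speed at r₂: v_a = √[μ(2/r₂ − 1/a_t)] = 5.75655 km/s.
Second burn Δv₂ = |v₂ − v_a| = 7.436 km/s.
Total Δv = Δv₁ + Δv₂ = 21.48 km/s.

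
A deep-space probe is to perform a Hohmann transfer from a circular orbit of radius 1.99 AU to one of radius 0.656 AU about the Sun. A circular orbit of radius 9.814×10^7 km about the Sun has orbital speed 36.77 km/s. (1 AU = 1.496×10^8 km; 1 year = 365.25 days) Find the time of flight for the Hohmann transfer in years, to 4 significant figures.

From the circular-orbit relation v² = μ/r at r = 9.814×10^7 km: μ = v²r = (36.77)² × 9.814×10^7 = 1.32689×10^11 km³/s².
In km: r₁ = 1.99 × 1.496×10^8 = 2.97704×10^8 km; r₂ = 0.656 × 1.496×10^8 = 9.81376×10^7 km.
The Hohmann ellipse has a_t = (r₁ + r₂)/2 = 1.979208×10^8 km.
Half the transfer-orbit period gives t = π√(a_t³/μ) = 2.4014×10^7 s.
Converting: 2.4014×10^7 s ÷ 3.15576×10^7 s/year (365.25 × 86400) = 0.7610 years.

t = 0.7610 years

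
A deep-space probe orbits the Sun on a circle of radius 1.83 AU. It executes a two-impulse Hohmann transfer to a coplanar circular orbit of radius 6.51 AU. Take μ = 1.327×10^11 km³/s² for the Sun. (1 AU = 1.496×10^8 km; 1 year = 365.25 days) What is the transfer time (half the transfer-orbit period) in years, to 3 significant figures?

In km: r₁ = 1.83 × 1.496×10^8 = 2.73768×10^8 km; r₂ = 6.51 × 1.496×10^8 = 9.73896×10^8 km.
The Hohmann ellipse has a_t = (r₁ + r₂)/2 = 6.23832×10^8 km.
Transfer time t = π√(a_t³/μ) = π√((6.23832×10^8)³ / 1.327×10^11) = 1.344×10^8 s.
Converting: 1.344×10^8 s ÷ 3.15576×10^7 s/year (365.25 × 86400) = 4.26 years.

t = 4.26 years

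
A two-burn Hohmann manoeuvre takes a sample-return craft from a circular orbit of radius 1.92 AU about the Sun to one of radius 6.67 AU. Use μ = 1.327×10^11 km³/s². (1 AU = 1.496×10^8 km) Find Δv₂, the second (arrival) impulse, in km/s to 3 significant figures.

In km: r₁ = 1.92 × 1.496×10^8 = 2.87232×10^8 km; r₂ = 6.67 × 1.496×10^8 = 9.97832×10^8 km.
Semi-major axis of the transfer orbit: a_t = (2.87232×10^8 + 9.97832×10^8)/2 = 6.42532×10^8 km.
Circular speed at r = 9.97832×10^8 km: v_c = √(μ/r) = 11.532 km/s.
Transfer-orbit speed at the same r (vis-viva, a = a_t): v_t = √[μ(2/r − 1/a_t)] = 7.7104 km/s.
Δv₂ = |v_t − v_c| = |7.7104 − 11.532| = 3.822 km/s.

Δv₂ = 3.82 km/s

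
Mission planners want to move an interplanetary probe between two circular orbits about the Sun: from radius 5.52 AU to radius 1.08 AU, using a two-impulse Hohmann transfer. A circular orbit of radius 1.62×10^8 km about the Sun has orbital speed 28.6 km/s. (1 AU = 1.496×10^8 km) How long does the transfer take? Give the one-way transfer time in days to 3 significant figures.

From the circular-orbit relation v² = μ/r at r = 1.62×10^8 km: μ = v²r = (28.6)² × 1.62×10^8 = 1.32510×10^11 km³/s².
In km: r₁ = 5.52 × 1.496×10^8 = 8.25792×10^8 km; r₂ = 1.08 × 1.496×10^8 = 1.61568×10^8 km.
Semi-major axis of the transfer orbit: a_t = (8.25792×10^8 + 1.61568×10^8)/2 = 4.9368×10^8 km.
Transfer time t = π√(a_t³/μ) = π√((4.9368×10^8)³ / 1.32510×10^11) = 9.467×10^7 s.
Converting: 9.467×10^7 s ÷ 86400 s/day = 1100 days.

t = 1100 days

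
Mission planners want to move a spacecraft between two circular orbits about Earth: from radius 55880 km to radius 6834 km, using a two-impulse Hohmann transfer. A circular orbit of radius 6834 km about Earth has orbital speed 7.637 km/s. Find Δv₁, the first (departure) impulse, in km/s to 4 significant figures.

From the circular-orbit relation v² = μ/r at r = 6834 km: μ = v²r = (7.637)² × 6834 = 3.98585×10^5 km³/s².
Transfer-ellipse semi-major axis a_t = (r₁ + r₂)/2 = (55880 + 6834)/2 = 31357 km.
On the circular orbit at r = 55880 km, v_c = √(μ/r) = 2.671 km/s.
Vis-viva on the transfer ellipse at r = 55880 km gives v_t = √[μ(2/r − 1/a_t)] = 1.247 km/s.
Δv₁ = |v_t − v_c| = |1.247 − 2.671| = 1.424 km/s.

Δv₁ = 1.424 km/s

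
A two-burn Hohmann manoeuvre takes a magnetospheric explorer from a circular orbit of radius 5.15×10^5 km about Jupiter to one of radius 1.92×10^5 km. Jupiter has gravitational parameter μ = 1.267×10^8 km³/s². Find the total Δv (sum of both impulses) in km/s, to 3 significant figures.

The Hohmann ellipse has a_t = (r₁ + r₂)/2 = 3.535×10^5 km.
Circular speed at r₁: v₁ = √(μ/r₁) = √(1.267×10^8/5.150×10^5) = 15.685 km/s.
Transfer-orbit speed at r₁ (vis-viva equation): v_a = √[μ(2/r₁ − 1/a_t)] = 11.560 km/s.
First burn Δv₁ = |v_a − v₁| = 4.125 km/s.
At r₂, v₂ = √(μ/r₂) = 25.688 km/s.
Transfer-orbit speed at r₂: v_p = √[μ(2/r₂ − 1/a_t)] = 31.006 km/s.
Second burn Δv₂ = |v₂ − v_p| = 5.318 km/s.
Total Δv = Δv₁ + Δv₂ = 9.443 km/s.

Δv = 9.44 km/s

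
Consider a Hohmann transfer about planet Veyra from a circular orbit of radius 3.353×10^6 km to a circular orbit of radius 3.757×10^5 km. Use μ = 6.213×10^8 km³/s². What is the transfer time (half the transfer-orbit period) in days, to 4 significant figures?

The Hohmann ellipse has a_t = (r₁ + r₂)/2 = 1.86435×10^6 km.
Transfer time t = π√(a_t³/μ) = π√((1.86435×10^6)³ / 6.213×10^8) = 3.208×10^5 s.
Converting: 3.208×10^5 s ÷ 86400 s/day = 3.713 days.

t = 3.713 days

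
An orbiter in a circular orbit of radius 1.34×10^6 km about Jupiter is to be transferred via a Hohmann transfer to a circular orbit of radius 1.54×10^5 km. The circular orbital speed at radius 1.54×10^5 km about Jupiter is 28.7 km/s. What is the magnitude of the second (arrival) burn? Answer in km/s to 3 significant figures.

Δv₂ = 9.74 km/s

From the circular-orbit relation v² = μ/r at r = 1.54×10^5 km: μ = v²r = (28.7)² × 1.54×10^5 = 1.26848×10^8 km³/s².
Transfer-ellipse semi-major axis a_t = (r₁ + r₂)/2 = (1.340×10^6 + 1.540×10^5)/2 = 7.470×10^5 km.
On the circular orbit at r = 1.540×10^5 km, v_c = √(μ/r) = 28.700 km/s.
Transfer-orbit speed at the same r (vis-viva, a = a_t): v_t = √[μ(2/r − 1/a_t)] = 38.439 km/s.
Δv₂ = |v_t − v_c| = |38.439 − 28.700| = 9.739 km/s.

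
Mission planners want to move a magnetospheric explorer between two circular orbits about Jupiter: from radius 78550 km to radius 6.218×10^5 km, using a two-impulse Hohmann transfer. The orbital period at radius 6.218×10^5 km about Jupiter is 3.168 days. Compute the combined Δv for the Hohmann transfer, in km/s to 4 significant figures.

From Kepler's third law T² = 4π²r³/μ at r = 6.218×10^5 km, T = 3.168 days = 3.168 × 86400 s = 2.737152×10^5 s: μ = 4π²r³/T² = 1.26682×10^8 km³/s².
Semi-major axis of the transfer orbit: a_t = (78550 + 6.218×10^5)/2 = 3.50175×10^5 km.
Circular speed at r₁: v₁ = √(μ/r₁) = √(1.26682×10^8/78550) = 40.159 km/s.
On the transfer ellipse at r₁, vis-viva equation gives v_p = √[μ(2/r₁ − 1/a_t)] = 53.514 km/s.
First burn Δv₁ = |v_p − v₁| = 13.355 km/s.
Circular speed at r₂: v₂ = √(μ/r₂) = 14.2735 km/s.
Transfer-orbit speed at r₂: v_a = √[μ(2/r₂ − 1/a_t)] = 6.76024 km/s.
Second burn Δv₂ = |v₂ − v_a| = 7.5133 km/s.
Total Δv = Δv₁ + Δv₂ = 20.87 km/s.

Δv = 20.87 km/s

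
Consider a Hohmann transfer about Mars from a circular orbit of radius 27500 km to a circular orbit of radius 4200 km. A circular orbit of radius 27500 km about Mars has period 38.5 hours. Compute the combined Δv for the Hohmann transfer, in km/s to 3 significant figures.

Δv = 1.62 km/s

From Kepler's third law T² = 4π²r³/μ at r = 27500 km, T = 38.5 hours = 38.5 × 3600 s = 1.386×10^5 s: μ = 4π²r³/T² = 42739.7 km³/s².
Semi-major axis of the transfer orbit: a_t = (27500 + 4200)/2 = 15850 km.
Circular speed at r₁: v₁ = √(μ/r₁) = √(42739.7/27500) = 1.24666 km/s.
Transfer-orbit speed at r₁ (vis-viva equation): v_a = √[μ(2/r₁ − 1/a_t)] = 0.641740 km/s.
First burn Δv₁ = |v_a − v₁| = 0.6049 km/s.
At r₂, v₂ = √(μ/r₂) = 3.190 km/s.
Transfer-orbit speed at r₂: v_p = √[μ(2/r₂ − 1/a_t)] = 4.202 km/s.
Second burn Δv₂ = |v₂ − v_p| = 1.012 km/s.
Δv = Δv₁ + Δv₂ = 0.6049 + 1.012 = 1.617 km/s.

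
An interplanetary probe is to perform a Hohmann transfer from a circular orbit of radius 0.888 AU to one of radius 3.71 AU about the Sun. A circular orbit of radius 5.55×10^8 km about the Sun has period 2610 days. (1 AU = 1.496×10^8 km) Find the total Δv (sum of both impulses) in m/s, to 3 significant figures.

Δv = 14400 m/s

From Kepler's third law T² = 4π²r³/μ at r = 5.55×10^8 km, T = 2610 days = 2610 × 86400 s = 2.25504×10^8 s: μ = 4π²r³/T² = 1.32718×10^11 km³/s².
In km: r₁ = 0.888 × 1.496×10^8 = 1.328448×10^8 km; r₂ = 3.71 × 1.496×10^8 = 5.55016×10^8 km.
The Hohmann ellipse has a_t = (r₁ + r₂)/2 = 3.439304×10^8 km.
At r₁ the circular-orbit speed is v₁ = √(μ/r₁) = 31.6077 km/s.
On the transfer ellipse at r₁, vis-viva gives v_p = √[μ(2/r₁ − 1/a_t)] = 40.1523 km/s.
First burn Δv₁ = |v_p − v₁| = 8.545 km/s.
At r₂, v₂ = √(μ/r₂) = 15.464 km/s.
Transfer-orbit speed at r₂: v_a = √[μ(2/r₂ − 1/a_t)] = 9.6106 km/s.
Second burn Δv₂ = |v₂ − v_a| = 5.853 km/s.
Total Δv = Δv₁ + Δv₂ = 14.40 km/s.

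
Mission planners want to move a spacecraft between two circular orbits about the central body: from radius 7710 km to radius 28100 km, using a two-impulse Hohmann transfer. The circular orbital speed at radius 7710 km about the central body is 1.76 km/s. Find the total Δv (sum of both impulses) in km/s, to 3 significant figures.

From the circular-orbit relation v² = μ/r at r = 7710 km: μ = v²r = (1.76)² × 7710 = 23882.5 km³/s².
Transfer-ellipse semi-major axis a_t = (r₁ + r₂)/2 = (7710 + 28100)/2 = 17905 km.
At r₁ the circular-orbit speed is v₁ = √(μ/r₁) = 1.76000 km/s.
Transfer-orbit speed at r₁ (vis-viva equation): v_p = √[μ(2/r₁ − 1/a_t)] = 2.20485 km/s.
First burn Δv₁ = |v_p − v₁| = 0.44485 km/s.
Circular speed at r₂: v₂ = √(μ/r₂) = 0.92191 km/s.
Transfer-orbit speed at r₂: v_a = √[μ(2/r₂ − 1/a_t)] = 0.60496 km/s.
Second burn Δv₂ = |v₂ − v_a| = 0.31695 km/s.
Total Δv = Δv₁ + Δv₂ = 0.7618 km/s.

Δv = 0.762 km/s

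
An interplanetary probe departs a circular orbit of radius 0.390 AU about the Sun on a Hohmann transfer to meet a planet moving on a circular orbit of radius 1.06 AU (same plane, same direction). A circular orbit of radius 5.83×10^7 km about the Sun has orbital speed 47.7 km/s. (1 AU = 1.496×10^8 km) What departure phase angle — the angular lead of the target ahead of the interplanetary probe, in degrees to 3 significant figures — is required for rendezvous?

φ = 78.2°

From the circular-orbit relation v² = μ/r at r = 5.83×10^7 km: μ = v²r = (47.7)² × 5.83×10^7 = 1.32649×10^11 km³/s².
In km: r₁ = 0.390 × 1.496×10^8 = 5.8344×10^7 km; r₂ = 1.06 × 1.496×10^8 = 1.58576×10^8 km.
Transfer-ellipse semi-major axis a_t = (r₁ + r₂)/2 = (5.8344×10^7 + 1.58576×10^8)/2 = 1.0846×10^8 km.
Transfer time t = π√(a_t³/μ) = 9.743×10^6 s.
Target angular speed ω₂ = √(μ/r₂³) = 1.824×10^-7 rad/s.
Angle swept by the target during transfer: ω₂·t = 1.777 rad = 101.8°.
Arrival is 180° from departure on the ellipse, so φ = 180° − 101.8° = 78.2°.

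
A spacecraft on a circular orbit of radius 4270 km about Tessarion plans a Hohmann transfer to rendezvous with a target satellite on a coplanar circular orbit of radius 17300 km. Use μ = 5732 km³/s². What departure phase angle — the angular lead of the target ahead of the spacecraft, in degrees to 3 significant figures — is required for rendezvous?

φ = 91.4°

The Hohmann ellipse has a_t = (r₁ + r₂)/2 = 10785 km.
The half-period of the transfer ellipse is t = π√(a_t³/μ) = 46480 s.
The target's mean motion on its circular orbit is ω₂ = √(μ/r₂³) = 3.327×10^-5 rad/s.
Angle swept by the target during transfer: ω₂·t = 1.5464 rad = 88.60°.
Arrival is 180° from departure on the ellipse, so φ = 180° − 88.60° = 91.4°.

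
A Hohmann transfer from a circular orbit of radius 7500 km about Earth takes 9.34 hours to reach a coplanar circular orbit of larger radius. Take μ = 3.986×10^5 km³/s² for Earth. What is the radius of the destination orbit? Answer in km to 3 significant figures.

Transfer time t = 9.34 hours = 33624 s, and t = π√(a_t³/μ).
So a_t = (μ t²/π²)^(1/3) = (3.986×10^5 × (33624)² / π²)^(1/3) = 35742 km.
Since a_t = (r₁ + r₂)/2, r₂ = 2a_t − r₁ = 2×35742 − 7500 = 63984 km.

r₂ = 64000 km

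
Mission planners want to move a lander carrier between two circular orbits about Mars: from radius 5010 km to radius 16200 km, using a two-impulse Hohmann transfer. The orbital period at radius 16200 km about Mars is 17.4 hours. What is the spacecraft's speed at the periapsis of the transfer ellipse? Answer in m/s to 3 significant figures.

v = 3610 m/s

From Kepler's third law T² = 4π²r³/μ at r = 16200 km, T = 17.4 hours = 17.4 × 3600 s = 62640 s: μ = 4π²r³/T² = 42776.1 km³/s².
Semi-major axis of the transfer orbit: a_t = (5010 + 16200)/2 = 10605 km.
The periapsis of the transfer ellipse is at r = 5010 km.
From the vis-viva equation, v = √[μ(2/r − 1/a_t)] = 3.611 km/s.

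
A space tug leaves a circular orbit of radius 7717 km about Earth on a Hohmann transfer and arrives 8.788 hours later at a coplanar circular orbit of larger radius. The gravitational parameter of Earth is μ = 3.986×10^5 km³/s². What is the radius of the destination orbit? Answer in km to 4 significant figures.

Transfer time t = 8.788 hours = 31636.8 s, and t = π√(a_t³/μ).
So a_t = (μ t²/π²)^(1/3) = (3.986×10^5 × (31636.8)² / π²)^(1/3) = 34319 km.
Since a_t = (r₁ + r₂)/2, r₂ = 2a_t − r₁ = 2×34319 − 7717 = 60921 km.

r₂ = 60920 km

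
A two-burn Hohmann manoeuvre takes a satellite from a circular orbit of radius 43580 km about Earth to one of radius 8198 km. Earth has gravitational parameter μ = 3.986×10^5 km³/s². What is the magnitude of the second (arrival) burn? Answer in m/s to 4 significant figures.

Transfer-ellipse semi-major axis a_t = (r₁ + r₂)/2 = (43580 + 8198)/2 = 25889 km.
On the circular orbit at r = 8198 km, v_c = √(μ/r) = 6.973 km/s.
Transfer-orbit speed at the same r (vis-viva, a = a_t): v_t = √[μ(2/r − 1/a_t)] = 9.047 km/s.
Δv₂ = |v_t − v_c| = |9.047 − 6.973| = 2.074 km/s.

Δv₂ = 2074 m/s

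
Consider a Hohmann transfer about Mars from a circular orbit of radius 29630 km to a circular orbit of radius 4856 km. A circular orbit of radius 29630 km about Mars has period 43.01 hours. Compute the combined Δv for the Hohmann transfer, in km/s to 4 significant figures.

From Kepler's third law T² = 4π²r³/μ at r = 29630 km, T = 43.01 hours = 43.01 × 3600 s = 1.54836×10^5 s: μ = 4π²r³/T² = 42836.2 km³/s².
Semi-major axis of the transfer orbit: a_t = (29630 + 4856)/2 = 17243 km.
At r₁ the circular-orbit speed is v₁ = √(μ/r₁) = 1.2024 km/s.
Transfer-orbit speed at r₁ (vis-viva): v_a = √[μ(2/r₁ − 1/a_t)] = 0.63808 km/s.
First burn Δv₁ = |v_a − v₁| = 0.5643 km/s.
At r₂, v₂ = √(μ/r₂) = 2.9701 km/s.
Transfer-orbit speed at r₂: v_p = √[μ(2/r₂ − 1/a_t)] = 3.8934 km/s.
Second burn Δv₂ = |v₂ − v_p| = 0.9233 km/s.
Total Δv = Δv₁ + Δv₂ = 1.488 km/s.

Δv = 1.488 km/s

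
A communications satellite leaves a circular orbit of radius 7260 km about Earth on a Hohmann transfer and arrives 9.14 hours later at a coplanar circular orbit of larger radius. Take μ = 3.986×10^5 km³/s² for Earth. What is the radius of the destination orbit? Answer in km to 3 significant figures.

Transfer time t = 9.14 hours = 32904 s, and t = π√(a_t³/μ).
So a_t = (μ t²/π²)^(1/3) = (3.986×10^5 × (32904)² / π²)^(1/3) = 35230 km.
Since a_t = (r₁ + r₂)/2, r₂ = 2a_t − r₁ = 2×35230 − 7260 = 63200 km.

r₂ = 63200 km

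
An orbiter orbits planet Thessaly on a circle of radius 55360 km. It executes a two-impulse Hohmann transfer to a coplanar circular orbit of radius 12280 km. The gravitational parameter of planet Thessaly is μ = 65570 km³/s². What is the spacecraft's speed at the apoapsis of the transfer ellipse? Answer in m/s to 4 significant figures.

v = 655.8 m/s

Transfer-ellipse semi-major axis a_t = (r₁ + r₂)/2 = (55360 + 12280)/2 = 33820 km.
At apoapsis, r = 55360 km.
Vis-viva: v = √[μ(2/r − 1/a_t)] = √[65570 × (2/55360 − 1/33820)] = 0.6558 km/s.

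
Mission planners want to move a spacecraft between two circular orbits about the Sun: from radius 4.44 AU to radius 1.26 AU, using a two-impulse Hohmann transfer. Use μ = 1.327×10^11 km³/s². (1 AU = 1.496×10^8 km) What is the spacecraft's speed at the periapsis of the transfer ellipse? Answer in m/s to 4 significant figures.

v = 33120 m/s

In km: r₁ = 4.44 × 1.496×10^8 = 6.64224×10^8 km; r₂ = 1.26 × 1.496×10^8 = 1.88496×10^8 km.
The Hohmann ellipse has a_t = (r₁ + r₂)/2 = 4.2636×10^8 km.
At periapsis, r = 1.88496×10^8 km.
From the vis-viva equation, v = √[μ(2/r − 1/a_t)] = 33.12 km/s.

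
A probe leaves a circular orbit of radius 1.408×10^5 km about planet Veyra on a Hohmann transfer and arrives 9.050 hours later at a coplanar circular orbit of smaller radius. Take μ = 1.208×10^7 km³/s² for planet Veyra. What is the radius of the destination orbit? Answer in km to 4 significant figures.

Transfer time t = 9.050 hours = 32580 s, and t = π√(a_t³/μ).
So a_t = (μ t²/π²)^(1/3) = (1.208×10^7 × (32580)² / π²)^(1/3) = 1.09116×10^5 km.
Since a_t = (r₁ + r₂)/2, r₂ = 2a_t − r₁ = 2×1.09116×10^5 − 1.408×10^5 = 77432 km.

r₂ = 77430 km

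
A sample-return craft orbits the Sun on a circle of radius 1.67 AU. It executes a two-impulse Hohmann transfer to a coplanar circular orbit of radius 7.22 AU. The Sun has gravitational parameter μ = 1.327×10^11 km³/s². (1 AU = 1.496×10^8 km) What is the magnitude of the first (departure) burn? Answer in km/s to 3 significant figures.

In km: r₁ = 1.67 × 1.496×10^8 = 2.49832×10^8 km; r₂ = 7.22 × 1.496×10^8 = 1.080112×10^9 km.
Transfer-ellipse semi-major axis a_t = (r₁ + r₂)/2 = (2.49832×10^8 + 1.080112×10^9)/2 = 6.64972×10^8 km.
Circular speed at r = 2.49832×10^8 km: v_c = √(μ/r) = 23.047 km/s.
Transfer-orbit speed at the same r (vis-viva, a = a_t): v_t = √[μ(2/r − 1/a_t)] = 29.373 km/s.
Δv₁ = |v_t − v_c| = |29.373 − 23.047| = 6.326 km/s.

Δv₁ = 6.33 km/s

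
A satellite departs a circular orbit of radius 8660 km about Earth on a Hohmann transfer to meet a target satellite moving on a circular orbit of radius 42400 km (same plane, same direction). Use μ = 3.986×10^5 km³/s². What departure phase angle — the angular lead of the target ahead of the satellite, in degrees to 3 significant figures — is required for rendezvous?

φ = 95.9°

Semi-major axis of the transfer orbit: a_t = (8660 + 42400)/2 = 25530 km.
Transfer time t = π√(a_t³/μ) = 20298 s.
Target angular speed ω₂ = √(μ/r₂³) = 7.2314×10^-5 rad/s.
Angle swept by the target during transfer: ω₂·t = 1.4678 rad = 84.10°.
The satellite traverses 180° on the transfer ellipse, so the target must lead by 180° − 84.10° = 95.9°.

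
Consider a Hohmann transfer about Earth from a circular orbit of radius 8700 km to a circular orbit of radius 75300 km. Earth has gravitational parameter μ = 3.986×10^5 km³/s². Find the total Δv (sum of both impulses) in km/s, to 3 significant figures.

Δv = 3.55 km/s

Transfer-ellipse semi-major axis a_t = (r₁ + r₂)/2 = (8700 + 75300)/2 = 42000 km.
At r₁ the circular-orbit speed is v₁ = √(μ/r₁) = 6.769 km/s.
On the transfer ellipse at r₁, v² = μ(2/r − 1/a) gives v_p = √[μ(2/r₁ − 1/a_t)] = 9.063 km/s.
First burn Δv₁ = |v_p − v₁| = 2.294 km/s.
At r₂, v₂ = √(μ/r₂) = 2.301 km/s.
Transfer-orbit speed at r₂: v_a = √[μ(2/r₂ − 1/a_t)] = 1.047 km/s.
Second burn Δv₂ = |v₂ − v_a| = 1.254 km/s.
Total Δv = Δv₁ + Δv₂ = 3.548 km/s.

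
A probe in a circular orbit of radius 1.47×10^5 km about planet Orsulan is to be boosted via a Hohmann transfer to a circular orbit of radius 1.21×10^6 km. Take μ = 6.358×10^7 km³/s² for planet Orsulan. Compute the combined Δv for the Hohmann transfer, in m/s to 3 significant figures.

Transfer-ellipse semi-major axis a_t = (r₁ + r₂)/2 = (1.470×10^5 + 1.210×10^6)/2 = 6.785×10^5 km.
At r₁ the circular-orbit speed is v₁ = √(μ/r₁) = 20.797 km/s.
Transfer-orbit speed at r₁ (vis-viva): v_p = √[μ(2/r₁ − 1/a_t)] = 27.773 km/s.
First burn Δv₁ = |v_p − v₁| = 6.976 km/s.
At r₂, v₂ = √(μ/r₂) = 7.249 km/s.
Transfer-orbit speed at r₂: v_a = √[μ(2/r₂ − 1/a_t)] = 3.374 km/s.
Second burn Δv₂ = |v₂ − v_a| = 3.875 km/s.
Δv = Δv₁ + Δv₂ = 6.976 + 3.875 = 10.85 km/s.

Δv = 10900 m/s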